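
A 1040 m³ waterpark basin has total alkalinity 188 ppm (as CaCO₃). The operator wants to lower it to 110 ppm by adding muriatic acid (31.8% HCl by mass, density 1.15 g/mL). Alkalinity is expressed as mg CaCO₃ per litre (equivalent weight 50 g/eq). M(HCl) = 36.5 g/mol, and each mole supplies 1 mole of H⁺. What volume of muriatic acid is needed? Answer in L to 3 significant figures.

Volume: 1040 m³ = 1,040,000 L.
Alkalinity to neutralize: (188 − 110) = 78 mg/L as CaCO₃ × 1,040,000 L = 81,120 g as CaCO₃.
Equivalents of H⁺ required: 81,120 ÷ 50 g/eq = 1622 eq = 1622 mol HCl.
Mass of HCl: 1622 × 36.5 = 59,220 g.
Mass of 31.8% solution: 59,220 / 0.318 = 186,200 g.
Volume: 186,200 g ÷ 1.15 g/mL = 161,900 mL.

162 L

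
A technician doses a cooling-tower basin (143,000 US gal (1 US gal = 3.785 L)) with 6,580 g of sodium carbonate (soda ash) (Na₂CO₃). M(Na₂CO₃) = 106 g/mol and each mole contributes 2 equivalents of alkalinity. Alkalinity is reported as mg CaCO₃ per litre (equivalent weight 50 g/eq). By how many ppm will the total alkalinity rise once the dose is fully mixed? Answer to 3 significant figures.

11.5 ppm

Volume: 143,000 US gal × 3.785 L/gal = 541,255 L.
Moles of Na₂CO₃: 6,580 g ÷ 106 g/mol = 62.08 mol → 124.2 eq of alkalinity.
As CaCO₃: 124.2 eq × 50 g/eq = 6208 g.
Rise: 6208 g / 541,255 L × 1000 = 11.47 mg/L.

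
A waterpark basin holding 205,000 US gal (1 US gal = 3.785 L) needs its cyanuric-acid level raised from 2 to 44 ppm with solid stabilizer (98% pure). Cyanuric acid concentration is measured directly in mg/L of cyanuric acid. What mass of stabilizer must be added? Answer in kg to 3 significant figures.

Volume: 205,000 US gal × 3.785 L/gal = 775,925 L.
CYA to add: (44 − 2) = 42 mg/L × 775,925 L = 32,590 g cyanuric acid.
At 98% purity: 32,590 / 0.98 = 33,250 g product.

33.3 kg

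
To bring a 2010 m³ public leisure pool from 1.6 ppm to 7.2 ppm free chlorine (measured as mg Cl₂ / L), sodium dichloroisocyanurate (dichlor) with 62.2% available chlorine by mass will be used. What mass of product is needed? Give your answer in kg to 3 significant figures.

18.1 kg

Volume: 2010 m³ = 2,010,000 L.
Chlorine deficit: 7.2 − 1.6 = 5.6 ppm = 5.6 mg/L as Cl₂.
Cl₂ equivalent needed: 5.6 mg/L × 2,010,000 L = 11,260,000 mg = 11,260 g.
Product at 62.2% available chlorine: 11,260 / 0.622 = 18,100 g.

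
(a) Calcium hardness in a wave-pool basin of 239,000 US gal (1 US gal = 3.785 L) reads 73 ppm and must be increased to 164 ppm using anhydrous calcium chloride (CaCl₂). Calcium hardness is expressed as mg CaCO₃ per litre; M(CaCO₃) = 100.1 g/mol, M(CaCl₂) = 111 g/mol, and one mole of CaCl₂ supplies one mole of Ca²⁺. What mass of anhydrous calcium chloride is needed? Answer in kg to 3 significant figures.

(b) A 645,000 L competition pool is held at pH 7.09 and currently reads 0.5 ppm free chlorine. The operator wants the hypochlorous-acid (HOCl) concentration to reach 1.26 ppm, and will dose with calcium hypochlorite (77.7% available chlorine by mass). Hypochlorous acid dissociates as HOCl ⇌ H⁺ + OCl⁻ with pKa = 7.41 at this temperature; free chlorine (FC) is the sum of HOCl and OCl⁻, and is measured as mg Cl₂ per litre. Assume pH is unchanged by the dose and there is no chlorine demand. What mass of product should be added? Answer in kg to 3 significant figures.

(a) 91.3 kg; (b) 1.13 kg

(a) Volume: 239,000 US gal × 3.785 L/gal = 904,615 L.
(a) Hardness to add: (164 − 73) = 91 mg/L as CaCO₃ × 904,615 L = 82,320 g as CaCO₃.
(a) Moles of Ca²⁺ (1 mol Ca²⁺ ≡ 1 mol CaCO₃): 82,320 / 100.1 g/mol = 822.4 mol.
(a) Mass of CaCl₂: 822.4 × 111 = 91,280 g.

(b) [OCl⁻]/[HOCl] = 10^(pH − pKa) = 10^(7.09 − 7.41) = 0.4786; fraction as HOCl = 1/(1 + 0.4786) = 0.6763.
(b) Free chlorine required for 1.26 ppm HOCl: 1.26 / 0.6763 = 1.863 ppm.
(b) FC to add: 1.863 − 0.5 = 1.363 mg/L as Cl₂.
(b) Cl₂ equivalent: 1.363 mg/L × 645,000 L = 879.2 g.
(b) Product at 77.7% available Cl: 879.2 / 0.777 = 1132 g.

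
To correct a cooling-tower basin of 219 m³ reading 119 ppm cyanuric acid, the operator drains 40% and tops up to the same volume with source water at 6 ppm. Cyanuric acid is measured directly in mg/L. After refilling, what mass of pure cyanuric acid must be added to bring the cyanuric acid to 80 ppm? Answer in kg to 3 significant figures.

Volume: 219 m³ = 219,000 L.
After draining 40% and refilling: 119 × 0.60 + 6 × 0.40 = 73.8 ppm.
Deficit to target: 80 − 73.8 = 6.2 mg/L.
Mass: 6.2 mg/L × 219,000 L = 1358 g cyanuric acid.

1.36 kg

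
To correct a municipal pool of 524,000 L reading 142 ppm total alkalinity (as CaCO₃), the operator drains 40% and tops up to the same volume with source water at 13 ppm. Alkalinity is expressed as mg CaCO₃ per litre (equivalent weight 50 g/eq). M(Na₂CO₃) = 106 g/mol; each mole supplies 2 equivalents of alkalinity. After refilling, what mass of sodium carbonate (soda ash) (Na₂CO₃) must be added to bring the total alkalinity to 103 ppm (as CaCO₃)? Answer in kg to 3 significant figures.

After draining 40% and refilling: 142 × 0.60 + 13 × 0.40 = 90.4 ppm.
Deficit to target: 103 − 90.4 = 12.6 mg/L.
As CaCO₃: 12.6 mg/L × 524,000 L = 6602 g; ÷ 50 g/eq ÷ 2 = 66.02 mol Na₂CO₃.
Mass: 66.02 × 106 = 6999 g.

7.00 kg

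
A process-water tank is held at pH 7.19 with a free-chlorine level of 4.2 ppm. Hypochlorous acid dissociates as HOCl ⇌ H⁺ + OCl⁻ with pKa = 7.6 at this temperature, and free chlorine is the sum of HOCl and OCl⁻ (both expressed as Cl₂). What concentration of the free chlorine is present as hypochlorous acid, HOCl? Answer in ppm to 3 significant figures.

[OCl⁻]/[HOCl] = 10^(pH − pKa) = 10^(7.19 − 7.6) = 10^-0.41 = 0.389.
Fraction as HOCl = 1 / (1 + 0.389) = 0.7199.
HOCl = 0.7199 × 4.2 ppm = 3.024 ppm.

3.02 ppm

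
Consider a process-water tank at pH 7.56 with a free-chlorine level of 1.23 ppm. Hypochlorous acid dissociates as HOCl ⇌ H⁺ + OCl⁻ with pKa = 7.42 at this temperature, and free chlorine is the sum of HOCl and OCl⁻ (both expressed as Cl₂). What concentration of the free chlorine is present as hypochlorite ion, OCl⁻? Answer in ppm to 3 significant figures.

0.713 ppm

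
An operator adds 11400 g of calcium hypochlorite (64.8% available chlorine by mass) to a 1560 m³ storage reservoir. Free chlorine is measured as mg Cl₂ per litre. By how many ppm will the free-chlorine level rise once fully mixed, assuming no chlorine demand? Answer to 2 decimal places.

4.74 ppm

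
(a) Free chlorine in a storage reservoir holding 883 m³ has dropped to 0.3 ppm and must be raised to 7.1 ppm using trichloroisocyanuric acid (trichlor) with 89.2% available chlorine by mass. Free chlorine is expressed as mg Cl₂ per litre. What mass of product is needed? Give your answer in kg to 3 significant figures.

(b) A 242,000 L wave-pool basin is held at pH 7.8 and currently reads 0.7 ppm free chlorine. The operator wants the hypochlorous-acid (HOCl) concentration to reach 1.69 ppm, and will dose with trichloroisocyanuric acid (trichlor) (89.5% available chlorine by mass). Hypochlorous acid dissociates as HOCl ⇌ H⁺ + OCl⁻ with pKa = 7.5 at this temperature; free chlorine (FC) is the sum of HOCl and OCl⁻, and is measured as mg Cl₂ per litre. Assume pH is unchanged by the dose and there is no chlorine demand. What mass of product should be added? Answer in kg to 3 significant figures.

(a) 6.73 kg; (b) 1.18 kg

(a) Volume: 883 m³ = 883,000 L.
(a) Chlorine deficit: 7.1 − 0.3 = 6.8 ppm = 6.8 mg/L as Cl₂.
(a) Cl₂ equivalent needed: 6.8 mg/L × 883,000 L = 6,004,000 mg = 6004 g.
(a) Product at 89.2% available chlorine: 6004 / 0.892 = 6731 g.

(b) [OCl⁻]/[HOCl] = 10^(pH − pKa) = 10^(7.8 − 7.5) = 1.995; fraction as HOCl = 1/(1 + 1.995) = 0.3339.
(b) Free chlorine required for 1.69 ppm HOCl: 1.69 / 0.3339 = 5.062 ppm.
(b) FC to add: 5.062 − 0.7 = 4.362 mg/L as Cl₂.
(b) Cl₂ equivalent: 4.362 mg/L × 242,000 L = 1056 g.
(b) Product at 89.5% available Cl: 1056 / 0.895 = 1179 g.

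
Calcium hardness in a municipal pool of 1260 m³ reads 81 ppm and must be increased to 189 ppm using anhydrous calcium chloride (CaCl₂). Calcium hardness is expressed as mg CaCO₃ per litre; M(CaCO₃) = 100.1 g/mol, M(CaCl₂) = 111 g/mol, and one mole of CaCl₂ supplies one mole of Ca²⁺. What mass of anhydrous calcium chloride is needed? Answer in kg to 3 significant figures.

Volume: 1260 m³ = 1,260,000 L.
Hardness to add: (189 − 81) = 108 mg/L as CaCO₃ × 1,260,000 L = 136,100 g as CaCO₃.
Moles of Ca²⁺ (1 mol Ca²⁺ ≡ 1 mol CaCO₃): 136,100 / 100.1 g/mol = 1359 mol.
Mass of CaCl₂: 1359 × 111 = 150,900 g.

151 kg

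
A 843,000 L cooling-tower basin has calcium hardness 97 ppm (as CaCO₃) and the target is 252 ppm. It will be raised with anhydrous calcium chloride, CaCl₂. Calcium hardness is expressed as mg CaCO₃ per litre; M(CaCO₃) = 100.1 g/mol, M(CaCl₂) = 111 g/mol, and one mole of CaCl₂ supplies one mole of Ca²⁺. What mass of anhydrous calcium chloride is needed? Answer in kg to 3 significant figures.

Hardness to add: (252 − 97) = 155 mg/L as CaCO₃ × 843,000 L = 130,700 g as CaCO₃.
Moles of Ca²⁺ (1 mol Ca²⁺ ≡ 1 mol CaCO₃): 130,700 / 100.1 g/mol = 1305 mol.
Mass of CaCl₂: 1305 × 111 = 144,900 g.

145 kg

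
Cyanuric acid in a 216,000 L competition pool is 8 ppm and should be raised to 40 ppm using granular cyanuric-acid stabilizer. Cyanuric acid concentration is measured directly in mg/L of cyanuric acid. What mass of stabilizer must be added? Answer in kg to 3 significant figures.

6.91 kg

CYA to add: (40 − 8) = 32 mg/L × 216,000 L = 6912 g cyanuric acid.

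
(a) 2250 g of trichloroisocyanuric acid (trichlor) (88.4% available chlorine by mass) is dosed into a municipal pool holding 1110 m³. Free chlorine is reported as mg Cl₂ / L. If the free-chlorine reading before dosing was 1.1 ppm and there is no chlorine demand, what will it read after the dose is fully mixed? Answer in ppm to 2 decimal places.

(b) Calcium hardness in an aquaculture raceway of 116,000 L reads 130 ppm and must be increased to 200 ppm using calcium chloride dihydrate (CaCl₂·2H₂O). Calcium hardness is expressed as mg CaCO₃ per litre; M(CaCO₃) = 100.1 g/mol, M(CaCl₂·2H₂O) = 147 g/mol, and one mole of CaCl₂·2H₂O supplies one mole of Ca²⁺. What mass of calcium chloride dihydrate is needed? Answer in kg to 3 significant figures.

(a) 2.89 ppm; (b) 11.9 kg

(a) Volume: 1110 m³ = 1,110,000 L.
(a) Available chlorine delivered: 2250 g × 0.884 = 1989 g as Cl₂.
(a) Concentration rise: 1989 g / 1,110,000 L = 1.792 mg/L = 1.79 ppm.
(a) Final FC: 1.1 + 1.79 = 2.89 ppm.

(b) Hardness to add: (200 − 130) = 70 mg/L as CaCO₃ × 116,000 L = 8120 g as CaCO₃.
(b) Moles of Ca²⁺ (1 mol Ca²⁺ ≡ 1 mol CaCO₃): 8120 / 100.1 g/mol = 81.12 mol.
(b) Mass of CaCl₂·2H₂O: 81.12 × 147 = 11,920 g.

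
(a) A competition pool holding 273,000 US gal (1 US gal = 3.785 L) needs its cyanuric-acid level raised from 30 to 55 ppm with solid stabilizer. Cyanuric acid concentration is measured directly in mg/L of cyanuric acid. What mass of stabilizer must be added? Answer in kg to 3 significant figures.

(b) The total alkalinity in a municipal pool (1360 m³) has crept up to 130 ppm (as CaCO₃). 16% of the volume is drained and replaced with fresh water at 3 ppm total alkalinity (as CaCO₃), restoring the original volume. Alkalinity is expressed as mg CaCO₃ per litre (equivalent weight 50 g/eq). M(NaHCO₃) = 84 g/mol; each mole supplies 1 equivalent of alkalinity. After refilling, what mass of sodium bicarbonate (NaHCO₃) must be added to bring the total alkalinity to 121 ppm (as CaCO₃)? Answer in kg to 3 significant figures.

(a) 25.8 kg; (b) 25.9 kg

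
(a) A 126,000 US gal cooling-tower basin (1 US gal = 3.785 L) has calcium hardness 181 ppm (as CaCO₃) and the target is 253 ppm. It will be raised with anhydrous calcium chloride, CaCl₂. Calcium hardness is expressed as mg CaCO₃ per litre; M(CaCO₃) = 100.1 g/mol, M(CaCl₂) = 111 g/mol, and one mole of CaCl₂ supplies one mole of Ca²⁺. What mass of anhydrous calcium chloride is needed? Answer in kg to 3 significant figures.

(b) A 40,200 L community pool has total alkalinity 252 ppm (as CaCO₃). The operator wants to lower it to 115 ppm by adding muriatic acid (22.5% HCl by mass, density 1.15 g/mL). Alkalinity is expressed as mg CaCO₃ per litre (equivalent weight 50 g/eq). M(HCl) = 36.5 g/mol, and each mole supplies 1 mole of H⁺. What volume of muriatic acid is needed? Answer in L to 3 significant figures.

(a) Volume: 126,000 US gal × 3.785 L/gal = 476,910 L.
(a) Hardness to add: (253 − 181) = 72 mg/L as CaCO₃ × 476,910 L = 34,340 g as CaCO₃.
(a) Moles of Ca²⁺ (1 mol Ca²⁺ ≡ 1 mol CaCO₃): 34,340 / 100.1 g/mol = 343 mol.
(a) Mass of CaCl₂: 343 × 111 = 38,080 g.

(b) Alkalinity to neutralize: (252 − 115) = 137 mg/L as CaCO₃ × 40,200 L = 5507 g as CaCO₃.
(b) Equivalents of H⁺ required: 5507 ÷ 50 g/eq = 110.1 eq = 110.1 mol HCl.
(b) Mass of HCl: 110.1 × 36.5 = 4020 g.
(b) Mass of 22.5% solution: 4020 / 0.225 = 17,870 g.
(b) Volume: 17,870 g ÷ 1.15 g/mL = 15,540 mL.

(a) 38.1 kg; (b) 15.5 L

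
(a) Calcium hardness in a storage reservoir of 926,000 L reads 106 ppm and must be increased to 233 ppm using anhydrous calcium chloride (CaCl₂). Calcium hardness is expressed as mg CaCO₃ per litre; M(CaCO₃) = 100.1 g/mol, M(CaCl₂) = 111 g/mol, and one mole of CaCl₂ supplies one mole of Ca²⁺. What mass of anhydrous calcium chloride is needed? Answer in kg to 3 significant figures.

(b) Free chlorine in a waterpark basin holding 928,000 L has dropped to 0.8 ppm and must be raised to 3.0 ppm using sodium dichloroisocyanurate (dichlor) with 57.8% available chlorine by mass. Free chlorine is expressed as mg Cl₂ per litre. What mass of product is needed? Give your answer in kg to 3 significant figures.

(a) Hardness to add: (233 − 106) = 127 mg/L as CaCO₃ × 926,000 L = 117,600 g as CaCO₃.
(a) Moles of Ca²⁺ (1 mol Ca²⁺ ≡ 1 mol CaCO₃): 117,600 / 100.1 g/mol = 1175 mol.
(a) Mass of CaCl₂: 1175 × 111 = 130,400 g.

(b) Chlorine deficit: 3.0 − 0.8 = 2.2 ppm = 2.2 mg/L as Cl₂.
(b) Cl₂ equivalent needed: 2.2 mg/L × 928,000 L = 2,042,000 mg = 2042 g.
(b) Product at 57.8% available chlorine: 2042 / 0.578 = 3532 g.

(a) 130 kg; (b) 3.53 kg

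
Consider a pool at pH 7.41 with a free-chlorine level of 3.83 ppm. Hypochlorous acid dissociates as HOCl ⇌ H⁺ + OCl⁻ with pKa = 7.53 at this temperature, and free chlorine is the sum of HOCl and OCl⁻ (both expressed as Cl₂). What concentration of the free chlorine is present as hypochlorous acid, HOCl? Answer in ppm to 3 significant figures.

2.18 ppm

[OCl⁻]/[HOCl] = 10^(pH − pKa) = 10^(7.41 − 7.53) = 10^-0.12 = 0.7586.
Fraction as HOCl = 1 / (1 + 0.7586) = 0.5686.
HOCl = 0.5686 × 3.83 ppm = 2.178 ppm.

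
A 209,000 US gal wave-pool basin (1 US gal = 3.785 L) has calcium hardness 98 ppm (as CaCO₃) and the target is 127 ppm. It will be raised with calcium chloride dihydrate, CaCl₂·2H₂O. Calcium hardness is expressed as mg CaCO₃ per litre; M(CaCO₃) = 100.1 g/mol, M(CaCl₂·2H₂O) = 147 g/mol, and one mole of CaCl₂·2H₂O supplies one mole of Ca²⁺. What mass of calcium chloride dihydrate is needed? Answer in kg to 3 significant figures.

Volume: 209,000 US gal × 3.785 L/gal = 791,065 L.
Hardness to add: (127 − 98) = 29 mg/L as CaCO₃ × 791,065 L = 22,940 g as CaCO₃.
Moles of Ca²⁺ (1 mol Ca²⁺ ≡ 1 mol CaCO₃): 22,940 / 100.1 g/mol = 229.2 mol.
Mass of CaCl₂·2H₂O: 229.2 × 147 = 33,690 g.

33.7 kg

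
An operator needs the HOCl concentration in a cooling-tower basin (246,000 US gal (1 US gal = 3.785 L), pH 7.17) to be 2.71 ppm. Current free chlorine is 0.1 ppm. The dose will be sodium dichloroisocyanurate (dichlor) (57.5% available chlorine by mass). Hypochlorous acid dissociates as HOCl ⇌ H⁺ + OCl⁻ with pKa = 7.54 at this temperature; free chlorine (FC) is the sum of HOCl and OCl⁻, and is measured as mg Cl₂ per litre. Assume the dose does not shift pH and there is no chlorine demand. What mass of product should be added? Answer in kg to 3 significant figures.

Volume: 246,000 US gal × 3.785 L/gal = 931,110 L.
[OCl⁻]/[HOCl] = 10^(pH − pKa) = 10^(7.17 − 7.54) = 0.4266; fraction as HOCl = 1/(1 + 0.4266) = 0.701.
Free chlorine required for 2.71 ppm HOCl: 2.71 / 0.701 = 3.866 ppm.
FC to add: 3.866 − 0.1 = 3.766 mg/L as Cl₂.
Cl₂ equivalent: 3.766 mg/L × 931,110 L = 3507 g.
Product at 57.5% available Cl: 3507 / 0.575 = 6098 g.

6.10 kg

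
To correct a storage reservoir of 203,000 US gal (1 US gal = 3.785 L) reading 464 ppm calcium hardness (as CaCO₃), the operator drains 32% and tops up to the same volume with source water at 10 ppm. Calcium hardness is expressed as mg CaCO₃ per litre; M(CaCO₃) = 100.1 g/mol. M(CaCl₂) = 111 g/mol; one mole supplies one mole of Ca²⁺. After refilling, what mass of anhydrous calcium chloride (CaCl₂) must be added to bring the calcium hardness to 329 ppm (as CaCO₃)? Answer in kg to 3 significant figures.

8.76 kg

Volume: 203,000 US gal × 3.785 L/gal = 768,355 L.
After draining 32% and refilling: 464 × 0.68 + 10 × 0.32 = 318.72 ppm.
Deficit to target: 329 − 318.72 = 10.28 mg/L.
As CaCO₃: 10.28 mg/L × 768,355 L = 7899 g; ÷ 100.1 = 78.91 mol Ca²⁺.
Mass: 78.91 × 111 = 8759 g.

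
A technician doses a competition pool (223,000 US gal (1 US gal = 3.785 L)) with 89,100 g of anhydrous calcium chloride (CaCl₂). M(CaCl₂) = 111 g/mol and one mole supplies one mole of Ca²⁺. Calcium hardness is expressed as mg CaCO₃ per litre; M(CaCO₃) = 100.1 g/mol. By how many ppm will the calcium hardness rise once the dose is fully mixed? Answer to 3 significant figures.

Volume: 223,000 US gal × 3.785 L/gal = 844,055 L.
Moles of Ca²⁺: 89,100 g ÷ 111 g/mol = 802.7 mol.
As CaCO₃: 802.7 mol × 100.1 g/mol = 80,350 g.
Rise: 80,350 g / 844,055 L × 1000 = 95.2 mg/L.

95.2 ppm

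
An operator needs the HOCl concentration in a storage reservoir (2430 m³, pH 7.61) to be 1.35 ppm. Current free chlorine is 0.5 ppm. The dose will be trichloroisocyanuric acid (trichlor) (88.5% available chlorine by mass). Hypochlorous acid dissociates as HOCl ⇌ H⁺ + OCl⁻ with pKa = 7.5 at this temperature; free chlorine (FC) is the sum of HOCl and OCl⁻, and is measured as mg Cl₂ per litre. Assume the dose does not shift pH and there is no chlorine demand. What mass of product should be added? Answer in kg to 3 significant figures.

7.11 kg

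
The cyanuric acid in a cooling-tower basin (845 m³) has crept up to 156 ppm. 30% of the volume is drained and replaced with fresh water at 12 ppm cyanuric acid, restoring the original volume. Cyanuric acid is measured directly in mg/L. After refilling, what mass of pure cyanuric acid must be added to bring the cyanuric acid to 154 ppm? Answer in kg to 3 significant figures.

34.8 kg

Volume: 845 m³ = 845,000 L.
After draining 30% and refilling: 156 × 0.70 + 12 × 0.30 = 112.8 ppm.
Deficit to target: 154 − 112.8 = 41.2 mg/L.
Mass: 41.2 mg/L × 845,000 L = 34,810 g cyanuric acid.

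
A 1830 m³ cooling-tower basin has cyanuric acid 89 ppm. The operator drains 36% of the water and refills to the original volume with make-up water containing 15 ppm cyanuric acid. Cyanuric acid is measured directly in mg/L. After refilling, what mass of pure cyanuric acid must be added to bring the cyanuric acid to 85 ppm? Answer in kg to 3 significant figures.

41.4 kg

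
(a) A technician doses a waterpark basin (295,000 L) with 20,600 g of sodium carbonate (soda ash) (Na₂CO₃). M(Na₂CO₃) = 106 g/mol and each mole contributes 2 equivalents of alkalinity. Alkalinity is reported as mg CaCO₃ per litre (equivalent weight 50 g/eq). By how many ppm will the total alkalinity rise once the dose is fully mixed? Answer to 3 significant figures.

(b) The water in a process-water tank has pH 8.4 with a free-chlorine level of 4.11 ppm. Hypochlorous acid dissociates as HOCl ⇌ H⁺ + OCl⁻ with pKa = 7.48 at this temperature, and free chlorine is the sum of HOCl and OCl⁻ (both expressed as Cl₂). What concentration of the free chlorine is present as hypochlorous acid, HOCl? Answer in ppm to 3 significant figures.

(a) 65.9 ppm; (b) 0.441 ppm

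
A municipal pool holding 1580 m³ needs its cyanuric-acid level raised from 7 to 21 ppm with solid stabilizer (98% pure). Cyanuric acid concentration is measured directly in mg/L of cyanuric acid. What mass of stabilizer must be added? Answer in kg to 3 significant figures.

Volume: 1580 m³ = 1,580,000 L.
CYA to add: (21 − 7) = 14 mg/L × 1,580,000 L = 22,120 g cyanuric acid.
At 98% purity: 22,120 / 0.98 = 22,570 g product.

22.6 kg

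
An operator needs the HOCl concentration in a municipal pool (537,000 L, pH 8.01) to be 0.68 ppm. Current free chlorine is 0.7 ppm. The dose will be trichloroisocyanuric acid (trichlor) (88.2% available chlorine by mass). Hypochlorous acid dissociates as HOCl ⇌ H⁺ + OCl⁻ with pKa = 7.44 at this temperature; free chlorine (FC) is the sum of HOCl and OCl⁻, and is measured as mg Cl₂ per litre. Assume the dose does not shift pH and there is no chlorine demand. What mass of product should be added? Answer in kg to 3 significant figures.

1.53 kg

[OCl⁻]/[HOCl] = 10^(pH − pKa) = 10^(8.01 − 7.44) = 3.715; fraction as HOCl = 1/(1 + 3.715) = 0.2121.
Free chlorine required for 0.68 ppm HOCl: 0.68 / 0.2121 = 3.206 ppm.
FC to add: 3.206 − 0.7 = 2.506 mg/L as Cl₂.
Cl₂ equivalent: 2.506 mg/L × 537,000 L = 1346 g.
Product at 88.2% available Cl: 1346 / 0.882 = 1526 g.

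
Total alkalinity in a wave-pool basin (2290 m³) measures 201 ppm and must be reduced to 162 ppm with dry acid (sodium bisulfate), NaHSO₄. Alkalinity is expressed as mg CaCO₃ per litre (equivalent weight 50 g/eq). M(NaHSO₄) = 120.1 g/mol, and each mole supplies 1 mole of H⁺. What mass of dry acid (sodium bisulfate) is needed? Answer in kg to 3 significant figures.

215 kg

Volume: 2290 m³ = 2,290,000 L.
Alkalinity to neutralize: (201 − 162) = 39 mg/L as CaCO₃ × 2,290,000 L = 89,310 g as CaCO₃.
Equivalents of H⁺ required: 89,310 ÷ 50 g/eq = 1786 eq = 1786 mol NaHSO₄.
Mass of NaHSO₄: 1786 × 120.1 = 214,500 g.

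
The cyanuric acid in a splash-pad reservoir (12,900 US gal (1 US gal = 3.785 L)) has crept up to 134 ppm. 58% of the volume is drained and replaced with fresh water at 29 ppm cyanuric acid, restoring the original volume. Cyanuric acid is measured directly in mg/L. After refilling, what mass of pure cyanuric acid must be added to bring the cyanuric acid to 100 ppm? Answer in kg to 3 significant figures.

Volume: 12,900 US gal × 3.785 L/gal = 48,826 L.
After draining 58% and refilling: 134 × 0.42 + 29 × 0.58 = 73.1 ppm.
Deficit to target: 100 − 73.1 = 26.9 mg/L.
Mass: 26.9 mg/L × 48,826 L = 1313 g cyanuric acid.

1.31 kg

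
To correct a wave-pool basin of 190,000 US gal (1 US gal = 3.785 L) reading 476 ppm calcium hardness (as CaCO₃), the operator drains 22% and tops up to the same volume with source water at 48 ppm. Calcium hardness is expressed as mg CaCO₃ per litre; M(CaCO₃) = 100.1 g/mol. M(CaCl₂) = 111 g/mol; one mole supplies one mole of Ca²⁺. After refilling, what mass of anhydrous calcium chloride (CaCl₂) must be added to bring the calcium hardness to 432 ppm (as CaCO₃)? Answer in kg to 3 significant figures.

40.0 kg

Volume: 190,000 US gal × 3.785 L/gal = 719,150 L.
After draining 22% and refilling: 476 × 0.78 + 48 × 0.22 = 381.84 ppm.
Deficit to target: 432 − 381.84 = 50.16 mg/L.
As CaCO₃: 50.16 mg/L × 719,150 L = 36,070 g; ÷ 100.1 = 360.4 mol Ca²⁺.
Mass: 360.4 × 111 = 40,000 g.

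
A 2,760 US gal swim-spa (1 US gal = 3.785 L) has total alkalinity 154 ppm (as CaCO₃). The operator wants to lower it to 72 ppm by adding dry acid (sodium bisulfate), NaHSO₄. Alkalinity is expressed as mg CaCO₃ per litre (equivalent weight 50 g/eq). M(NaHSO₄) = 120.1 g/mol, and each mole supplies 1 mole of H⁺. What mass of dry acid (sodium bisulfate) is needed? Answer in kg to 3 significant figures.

2.06 kg

Volume: 2,760 US gal × 3.785 L/gal = 10,447 L.
Alkalinity to neutralize: (154 − 72) = 82 mg/L as CaCO₃ × 10,447 L = 856.6 g as CaCO₃.
Equivalents of H⁺ required: 856.6 ÷ 50 g/eq = 17.13 eq = 17.13 mol NaHSO₄.
Mass of NaHSO₄: 17.13 × 120.1 = 2058 g.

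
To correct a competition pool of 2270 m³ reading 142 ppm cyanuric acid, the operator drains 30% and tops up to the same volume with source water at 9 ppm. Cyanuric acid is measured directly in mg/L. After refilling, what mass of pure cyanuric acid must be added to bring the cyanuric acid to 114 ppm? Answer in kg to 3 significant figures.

Volume: 2270 m³ = 2,270,000 L.
After draining 30% and refilling: 142 × 0.70 + 9 × 0.30 = 102.1 ppm.
Deficit to target: 114 − 102.1 = 11.9 mg/L.
Mass: 11.9 mg/L × 2,270,000 L = 27,010 g cyanuric acid.

27.0 kg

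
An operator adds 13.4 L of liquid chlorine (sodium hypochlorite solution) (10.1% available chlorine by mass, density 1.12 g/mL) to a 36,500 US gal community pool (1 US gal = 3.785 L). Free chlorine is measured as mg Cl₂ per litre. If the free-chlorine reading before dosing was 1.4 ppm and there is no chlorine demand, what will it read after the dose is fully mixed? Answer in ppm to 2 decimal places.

Volume: 36,500 US gal × 3.785 L/gal = 138,152 L.
Mass of solution: 13.4 L × 1000 mL/L × 1.12 g/mL = 15,010 g.
Available chlorine delivered: 15,010 g × 0.101 = 1516 g as Cl₂.
Concentration rise: 1516 g / 138,152 L = 10.97 mg/L = 10.97 ppm.
Final FC: 1.4 + 10.97 = 12.37 ppm.

12.37 ppm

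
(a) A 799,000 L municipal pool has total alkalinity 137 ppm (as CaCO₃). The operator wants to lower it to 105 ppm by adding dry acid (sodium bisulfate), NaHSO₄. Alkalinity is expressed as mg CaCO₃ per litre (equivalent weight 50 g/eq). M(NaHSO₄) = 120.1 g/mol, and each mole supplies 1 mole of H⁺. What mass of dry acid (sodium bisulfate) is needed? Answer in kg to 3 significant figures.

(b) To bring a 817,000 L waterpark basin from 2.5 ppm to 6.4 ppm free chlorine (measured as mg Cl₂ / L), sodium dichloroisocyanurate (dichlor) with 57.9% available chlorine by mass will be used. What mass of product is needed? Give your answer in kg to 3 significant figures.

(a) 61.4 kg; (b) 5.50 kg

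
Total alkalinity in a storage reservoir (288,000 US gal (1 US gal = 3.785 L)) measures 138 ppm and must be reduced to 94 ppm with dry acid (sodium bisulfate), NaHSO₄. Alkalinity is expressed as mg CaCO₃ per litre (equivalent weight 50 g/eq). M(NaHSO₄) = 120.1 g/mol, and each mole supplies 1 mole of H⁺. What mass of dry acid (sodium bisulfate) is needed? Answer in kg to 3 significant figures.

115 kg

Volume: 288,000 US gal × 3.785 L/gal = 1,090,080 L.
Alkalinity to neutralize: (138 − 94) = 44 mg/L as CaCO₃ × 1,090,080 L = 47,960 g as CaCO₃.
Equivalents of H⁺ required: 47,960 ÷ 50 g/eq = 959.3 eq = 959.3 mol NaHSO₄.
Mass of NaHSO₄: 959.3 × 120.1 = 115,200 g.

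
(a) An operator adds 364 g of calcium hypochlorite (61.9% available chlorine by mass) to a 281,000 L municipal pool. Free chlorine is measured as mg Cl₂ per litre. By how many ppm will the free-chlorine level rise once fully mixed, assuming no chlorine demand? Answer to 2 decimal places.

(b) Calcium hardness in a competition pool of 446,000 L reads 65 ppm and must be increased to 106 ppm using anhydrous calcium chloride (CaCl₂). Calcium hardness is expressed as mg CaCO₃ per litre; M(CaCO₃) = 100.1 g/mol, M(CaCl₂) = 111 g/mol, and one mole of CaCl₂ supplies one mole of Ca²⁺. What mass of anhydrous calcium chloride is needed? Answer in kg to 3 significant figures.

(a) Available chlorine delivered: 364 g × 0.619 = 225.3 g as Cl₂.
(a) Concentration rise: 225.3 g / 281,000 L = 0.8018 mg/L = 0.80 ppm.

(b) Hardness to add: (106 − 65) = 41 mg/L as CaCO₃ × 446,000 L = 18,290 g as CaCO₃.
(b) Moles of Ca²⁺ (1 mol Ca²⁺ ≡ 1 mol CaCO₃): 18,290 / 100.1 g/mol = 182.7 mol.
(b) Mass of CaCl₂: 182.7 × 111 = 20,280 g.

(a) 0.80 ppm; (b) 20.3 kg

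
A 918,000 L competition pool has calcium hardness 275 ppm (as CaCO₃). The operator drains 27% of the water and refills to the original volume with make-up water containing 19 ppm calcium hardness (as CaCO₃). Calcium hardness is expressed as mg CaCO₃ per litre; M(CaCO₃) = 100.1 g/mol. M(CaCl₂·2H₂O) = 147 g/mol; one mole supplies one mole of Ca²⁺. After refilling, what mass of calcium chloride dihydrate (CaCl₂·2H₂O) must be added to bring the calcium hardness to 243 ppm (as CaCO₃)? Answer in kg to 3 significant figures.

50.0 kg

After draining 27% and refilling: 275 × 0.73 + 19 × 0.27 = 205.88 ppm.
Deficit to target: 243 − 205.88 = 37.12 mg/L.
As CaCO₃: 37.12 mg/L × 918,000 L = 34,080 g; ÷ 100.1 = 340.4 mol Ca²⁺.
Mass: 340.4 × 147 = 50,040 g.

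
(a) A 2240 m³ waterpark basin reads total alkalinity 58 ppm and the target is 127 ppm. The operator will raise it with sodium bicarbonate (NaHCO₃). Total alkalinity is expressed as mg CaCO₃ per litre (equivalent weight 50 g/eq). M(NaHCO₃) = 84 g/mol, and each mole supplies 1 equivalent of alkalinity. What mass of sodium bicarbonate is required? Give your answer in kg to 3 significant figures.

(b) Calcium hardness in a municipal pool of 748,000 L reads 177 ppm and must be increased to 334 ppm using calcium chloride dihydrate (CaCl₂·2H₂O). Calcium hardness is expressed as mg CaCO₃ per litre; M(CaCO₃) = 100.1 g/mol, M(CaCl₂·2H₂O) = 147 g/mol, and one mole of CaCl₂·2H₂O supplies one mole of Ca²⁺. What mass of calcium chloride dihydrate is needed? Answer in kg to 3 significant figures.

(a) Volume: 2240 m³ = 2,240,000 L.
(a) Alkalinity to add: (127 − 58) = 69 mg/L as CaCO₃ × 2,240,000 L = 154,600 g as CaCO₃.
(a) Equivalents: 154,600 g ÷ 50 g/eq = 3091 eq.
(a) NaHCO₃ supplies 1 eq per mole → 3091 mol.
(a) Mass: 3091 mol × 84 g/mol = 259,700 g.

(b) Hardness to add: (334 − 177) = 157 mg/L as CaCO₃ × 748,000 L = 117,400 g as CaCO₃.
(b) Moles of Ca²⁺ (1 mol Ca²⁺ ≡ 1 mol CaCO₃): 117,400 / 100.1 g/mol = 1173 mol.
(b) Mass of CaCl₂·2H₂O: 1173 × 147 = 172,500 g.

(a) 260 kg; (b) 172 kg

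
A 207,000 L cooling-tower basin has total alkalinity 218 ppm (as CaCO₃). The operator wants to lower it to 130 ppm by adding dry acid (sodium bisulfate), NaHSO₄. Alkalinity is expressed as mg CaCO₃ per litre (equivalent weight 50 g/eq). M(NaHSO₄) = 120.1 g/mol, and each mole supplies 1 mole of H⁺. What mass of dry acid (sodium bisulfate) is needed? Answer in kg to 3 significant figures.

43.8 kg

Alkalinity to neutralize: (218 − 130) = 88 mg/L as CaCO₃ × 207,000 L = 18,220 g as CaCO₃.
Equivalents of H⁺ required: 18,220 ÷ 50 g/eq = 364.3 eq = 364.3 mol NaHSO₄.
Mass of NaHSO₄: 364.3 × 120.1 = 43,750 g.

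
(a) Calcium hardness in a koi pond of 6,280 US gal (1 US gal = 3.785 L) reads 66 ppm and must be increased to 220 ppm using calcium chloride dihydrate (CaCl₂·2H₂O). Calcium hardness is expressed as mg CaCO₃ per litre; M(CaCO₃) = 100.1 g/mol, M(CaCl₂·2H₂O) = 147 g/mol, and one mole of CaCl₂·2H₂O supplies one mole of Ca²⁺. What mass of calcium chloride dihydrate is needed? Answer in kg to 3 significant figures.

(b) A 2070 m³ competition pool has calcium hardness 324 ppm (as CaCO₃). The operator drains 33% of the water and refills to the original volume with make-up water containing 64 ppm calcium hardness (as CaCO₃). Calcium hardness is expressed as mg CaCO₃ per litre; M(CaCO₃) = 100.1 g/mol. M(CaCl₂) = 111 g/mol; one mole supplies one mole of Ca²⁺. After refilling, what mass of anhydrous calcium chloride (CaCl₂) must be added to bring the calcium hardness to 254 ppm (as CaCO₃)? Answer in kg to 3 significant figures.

(a) 5.38 kg; (b) 36.3 kg

(a) Volume: 6,280 US gal × 3.785 L/gal = 23,770 L.
(a) Hardness to add: (220 − 66) = 154 mg/L as CaCO₃ × 23,770 L = 3661 g as CaCO₃.
(a) Moles of Ca²⁺ (1 mol Ca²⁺ ≡ 1 mol CaCO₃): 3661 / 100.1 g/mol = 36.57 mol.
(a) Mass of CaCl₂·2H₂O: 36.57 × 147 = 5376 g.

(b) Volume: 2070 m³ = 2,070,000 L.
(b) After draining 33% and refilling: 324 × 0.67 + 64 × 0.33 = 238.2 ppm.
(b) Deficit to target: 254 − 238.2 = 15.8 mg/L.
(b) As CaCO₃: 15.8 mg/L × 2,070,000 L = 32,710 g; ÷ 100.1 = 326.7 mol Ca²⁺.
(b) Mass: 326.7 × 111 = 36,270 g.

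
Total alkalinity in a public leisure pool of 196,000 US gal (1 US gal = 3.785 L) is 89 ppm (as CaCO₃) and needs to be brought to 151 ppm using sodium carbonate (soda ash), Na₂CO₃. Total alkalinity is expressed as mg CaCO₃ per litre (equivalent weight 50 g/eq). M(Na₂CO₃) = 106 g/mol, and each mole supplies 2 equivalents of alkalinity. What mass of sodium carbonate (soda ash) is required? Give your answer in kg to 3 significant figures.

Volume: 196,000 US gal × 3.785 L/gal = 741,860 L.
Alkalinity to add: (151 − 89) = 62 mg/L as CaCO₃ × 741,860 L = 46,000 g as CaCO₃.
Equivalents: 46,000 g ÷ 50 g/eq = 919.9 eq.
Each mole of Na₂CO₃ supplies 2 eq, so 919.9 / 2 = 460 mol.
Mass: 460 mol × 106 g/mol = 48,760 g.

48.8 kg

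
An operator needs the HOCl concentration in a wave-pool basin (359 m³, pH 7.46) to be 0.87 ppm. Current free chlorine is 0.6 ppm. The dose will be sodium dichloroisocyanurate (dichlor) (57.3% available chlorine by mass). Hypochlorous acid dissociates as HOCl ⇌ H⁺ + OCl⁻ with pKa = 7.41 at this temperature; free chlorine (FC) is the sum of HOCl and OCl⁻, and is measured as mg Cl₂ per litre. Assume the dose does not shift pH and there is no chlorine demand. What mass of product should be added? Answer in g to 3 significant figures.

Volume: 359 m³ = 359,000 L.
[OCl⁻]/[HOCl] = 10^(pH − pKa) = 10^(7.46 − 7.41) = 1.122; fraction as HOCl = 1/(1 + 1.122) = 0.4712.
Free chlorine required for 0.87 ppm HOCl: 0.87 / 0.4712 = 1.846 ppm.
FC to add: 1.846 − 0.6 = 1.246 mg/L as Cl₂.
Cl₂ equivalent: 1.246 mg/L × 359,000 L = 447.4 g.
Product at 57.3% available Cl: 447.4 / 0.573 = 780.8 g.

781 g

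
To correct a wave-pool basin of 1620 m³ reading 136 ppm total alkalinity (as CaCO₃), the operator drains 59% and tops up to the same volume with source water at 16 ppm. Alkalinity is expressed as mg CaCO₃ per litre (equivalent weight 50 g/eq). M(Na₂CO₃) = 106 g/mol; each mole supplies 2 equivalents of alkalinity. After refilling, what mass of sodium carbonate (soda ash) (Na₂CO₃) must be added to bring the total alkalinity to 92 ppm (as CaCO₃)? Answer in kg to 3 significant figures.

Volume: 1620 m³ = 1,620,000 L.
After draining 59% and refilling: 136 × 0.41 + 16 × 0.59 = 65.2 ppm.
Deficit to target: 92 − 65.2 = 26.8 mg/L.
As CaCO₃: 26.8 mg/L × 1,620,000 L = 43,420 g; ÷ 50 g/eq ÷ 2 = 434.2 mol Na₂CO₃.
Mass: 434.2 × 106 = 46,020 g.

46.0 kg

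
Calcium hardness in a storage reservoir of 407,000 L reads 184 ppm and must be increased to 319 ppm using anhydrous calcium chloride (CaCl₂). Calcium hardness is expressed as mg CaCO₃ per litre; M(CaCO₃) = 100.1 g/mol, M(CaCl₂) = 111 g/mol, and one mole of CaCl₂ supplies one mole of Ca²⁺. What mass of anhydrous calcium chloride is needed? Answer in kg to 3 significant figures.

60.9 kg

Hardness to add: (319 − 184) = 135 mg/L as CaCO₃ × 407,000 L = 54,940 g as CaCO₃.
Moles of Ca²⁺ (1 mol Ca²⁺ ≡ 1 mol CaCO₃): 54,940 / 100.1 g/mol = 548.9 mol.
Mass of CaCl₂: 548.9 × 111 = 60,930 g.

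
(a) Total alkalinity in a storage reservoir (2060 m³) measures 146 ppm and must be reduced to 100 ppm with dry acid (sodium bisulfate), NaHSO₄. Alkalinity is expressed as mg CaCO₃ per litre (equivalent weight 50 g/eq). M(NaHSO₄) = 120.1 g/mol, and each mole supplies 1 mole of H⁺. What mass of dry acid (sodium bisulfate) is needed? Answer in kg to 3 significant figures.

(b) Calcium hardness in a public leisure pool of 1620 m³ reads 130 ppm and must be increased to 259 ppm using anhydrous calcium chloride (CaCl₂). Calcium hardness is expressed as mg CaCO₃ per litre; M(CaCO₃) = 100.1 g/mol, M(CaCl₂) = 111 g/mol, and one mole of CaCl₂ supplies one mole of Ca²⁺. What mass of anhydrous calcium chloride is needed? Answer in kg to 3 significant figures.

(a) 228 kg; (b) 232 kg

(a) Volume: 2060 m³ = 2,060,000 L.
(a) Alkalinity to neutralize: (146 − 100) = 46 mg/L as CaCO₃ × 2,060,000 L = 94,760 g as CaCO₃.
(a) Equivalents of H⁺ required: 94,760 ÷ 50 g/eq = 1895 eq = 1895 mol NaHSO₄.
(a) Mass of NaHSO₄: 1895 × 120.1 = 227,600 g.

(b) Volume: 1620 m³ = 1,620,000 L.
(b) Hardness to add: (259 − 130) = 129 mg/L as CaCO₃ × 1,620,000 L = 209,000 g as CaCO₃.
(b) Moles of Ca²⁺ (1 mol Ca²⁺ ≡ 1 mol CaCO₃): 209,000 / 100.1 g/mol = 2088 mol.
(b) Mass of CaCl₂: 2088 × 111 = 231,700 g.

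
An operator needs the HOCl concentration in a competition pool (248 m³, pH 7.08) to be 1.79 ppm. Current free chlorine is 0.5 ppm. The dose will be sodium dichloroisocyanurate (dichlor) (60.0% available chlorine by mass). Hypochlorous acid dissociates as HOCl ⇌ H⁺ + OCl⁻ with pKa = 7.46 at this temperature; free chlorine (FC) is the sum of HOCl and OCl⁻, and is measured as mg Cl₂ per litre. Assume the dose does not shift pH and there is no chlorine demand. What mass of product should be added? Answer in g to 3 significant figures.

Volume: 248 m³ = 248,000 L.
[OCl⁻]/[HOCl] = 10^(pH − pKa) = 10^(7.08 − 7.46) = 0.4169; fraction as HOCl = 1/(1 + 0.4169) = 0.7058.
Free chlorine required for 1.79 ppm HOCl: 1.79 / 0.7058 = 2.536 ppm.
FC to add: 2.536 − 0.5 = 2.036 mg/L as Cl₂.
Cl₂ equivalent: 2.036 mg/L × 248,000 L = 505 g.
Product at 60.0% available Cl: 505 / 0.6 = 841.6 g.

842 g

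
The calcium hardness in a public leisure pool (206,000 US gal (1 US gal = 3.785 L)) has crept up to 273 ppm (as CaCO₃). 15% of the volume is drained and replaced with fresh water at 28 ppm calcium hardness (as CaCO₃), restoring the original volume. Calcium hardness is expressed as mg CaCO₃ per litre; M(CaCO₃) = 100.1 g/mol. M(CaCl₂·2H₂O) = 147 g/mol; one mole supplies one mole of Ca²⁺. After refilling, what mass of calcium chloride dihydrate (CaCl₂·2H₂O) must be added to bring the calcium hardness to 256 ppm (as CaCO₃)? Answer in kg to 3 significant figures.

22.6 kg

Volume: 206,000 US gal × 3.785 L/gal = 779,710 L.
After draining 15% and refilling: 273 × 0.85 + 28 × 0.15 = 236.25 ppm.
Deficit to target: 256 − 236.25 = 19.75 mg/L.
As CaCO₃: 19.75 mg/L × 779,710 L = 15,400 g; ÷ 100.1 = 153.8 mol Ca²⁺.
Mass: 153.8 × 147 = 22,610 g.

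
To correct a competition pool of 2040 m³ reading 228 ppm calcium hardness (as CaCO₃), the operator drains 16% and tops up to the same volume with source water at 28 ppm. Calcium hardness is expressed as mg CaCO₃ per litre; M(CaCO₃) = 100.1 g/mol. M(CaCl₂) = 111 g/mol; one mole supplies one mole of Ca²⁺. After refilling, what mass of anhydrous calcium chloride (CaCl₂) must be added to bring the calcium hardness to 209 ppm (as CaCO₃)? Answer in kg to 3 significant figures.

29.4 kg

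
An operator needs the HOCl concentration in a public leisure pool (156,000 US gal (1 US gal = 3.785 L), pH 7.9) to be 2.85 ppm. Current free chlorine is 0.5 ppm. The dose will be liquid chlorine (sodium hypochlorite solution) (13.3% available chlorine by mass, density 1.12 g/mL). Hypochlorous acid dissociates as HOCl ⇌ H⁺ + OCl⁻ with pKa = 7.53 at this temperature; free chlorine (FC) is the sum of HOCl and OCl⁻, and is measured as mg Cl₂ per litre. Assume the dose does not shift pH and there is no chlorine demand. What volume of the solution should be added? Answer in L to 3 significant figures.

35.8 L

Volume: 156,000 US gal × 3.785 L/gal = 590,460 L.
[OCl⁻]/[HOCl] = 10^(pH − pKa) = 10^(7.9 − 7.53) = 2.344; fraction as HOCl = 1/(1 + 2.344) = 0.299.
Free chlorine required for 2.85 ppm HOCl: 2.85 / 0.299 = 9.531 ppm.
FC to add: 9.531 − 0.5 = 9.031 mg/L as Cl₂.
Cl₂ equivalent: 9.031 mg/L × 590,460 L = 5332 g.
Product at 13.3% available Cl: 5332 / 0.133 = 40,090 g.
Volume: 40,090 g ÷ 1.12 g/mL = 35,800 mL.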